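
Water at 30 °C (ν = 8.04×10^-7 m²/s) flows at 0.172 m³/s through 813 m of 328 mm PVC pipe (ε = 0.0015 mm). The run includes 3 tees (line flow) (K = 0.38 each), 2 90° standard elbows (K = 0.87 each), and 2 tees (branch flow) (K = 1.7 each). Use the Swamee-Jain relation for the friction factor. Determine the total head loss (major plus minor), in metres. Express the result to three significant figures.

H_L ≈ 7.65 m

V = 4Q/(πD²) = 2.036 m/s; V²/2g = 0.2112 m
Re = 8.30×10^5, ε/D = 4.57×10^-6 → f = 0.01208 (Swamee-Jain)
Major: h_f = f(L/D)·V²/2g = 0.01208·2479·0.2112 = 6.324 m
Minor: ΣK = 6.28; h_m = ΣK·V²/2g = 1.326 m
Total H_L = 6.324 + 1.326 = 7.650 m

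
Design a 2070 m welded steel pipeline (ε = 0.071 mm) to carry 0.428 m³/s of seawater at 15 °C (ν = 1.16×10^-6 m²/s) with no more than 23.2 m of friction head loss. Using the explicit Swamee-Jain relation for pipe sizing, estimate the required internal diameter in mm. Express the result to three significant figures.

Swamee-Jain (Type III): D = 0.66·[ε^1.25·(LQ²/(gh_f))^4.75 + ν·Q^9.4·(L/(gh_f))^5.2]^0.04
LQ²/(gh_f) = 1.666; L/(gh_f) = 9.095
Term 1 = ε^1.25·(…)^4.75 = 7.36×10^-5; Term 2 = ν·Q^9.4·(…)^5.2 = 3.85×10^-5
D = 0.66·(7.36×10^-5 + 3.85×10^-5)^0.04 = 0.4587 m = 459 mm
Check: V = 2.59 m/s, Re = 1.02×10^6, f = 0.01422, h_f = 21.9 m ≈ 23.2 m ✓

D ≈ 459 mm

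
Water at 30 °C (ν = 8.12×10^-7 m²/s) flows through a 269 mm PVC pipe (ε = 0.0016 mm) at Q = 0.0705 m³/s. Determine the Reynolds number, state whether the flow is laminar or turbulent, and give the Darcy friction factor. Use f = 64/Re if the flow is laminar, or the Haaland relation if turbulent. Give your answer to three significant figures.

V = 4Q/(πD²) = 1.240 m/s
Re = VD/ν = 1.240·0.269/8.12×10^-7 = 4.11×10^5
Re > 4000 → turbulent; ε/D = 5.95×10^-6
Haaland: f = 0.01359

Re ≈ 4.11×10^5; turbulent; f ≈ 0.0136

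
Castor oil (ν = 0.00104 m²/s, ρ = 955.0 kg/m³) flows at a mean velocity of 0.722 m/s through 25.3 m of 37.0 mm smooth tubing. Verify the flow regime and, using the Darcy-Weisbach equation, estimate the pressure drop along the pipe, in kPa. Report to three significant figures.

Re = VD/ν = 0.722·0.03700/0.00104 = 25.7 → laminar (Re < 2300)
f = 64/Re = 2.492
h_f = f(L/D)V²/(2g) = 2.492·(25.3/0.03700)·0.722²/(2·9.81) = 45.27 m
Δp = ρg·h_f = 955.0·9.81·45.27 = 424.1 kPa

Δp ≈ 424 kPa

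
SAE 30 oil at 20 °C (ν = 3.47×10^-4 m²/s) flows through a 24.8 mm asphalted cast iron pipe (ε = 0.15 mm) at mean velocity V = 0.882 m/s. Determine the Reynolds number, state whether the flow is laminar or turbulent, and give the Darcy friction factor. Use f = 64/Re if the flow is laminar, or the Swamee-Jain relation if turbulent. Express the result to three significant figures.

Re ≈ 63.0; laminar; f = 64/Re ≈ 1.02

Re = VD/ν = 0.8820·0.0248/3.47×10^-4 = 63.0
Re < 2300 → laminar → f = 64/Re = 1.015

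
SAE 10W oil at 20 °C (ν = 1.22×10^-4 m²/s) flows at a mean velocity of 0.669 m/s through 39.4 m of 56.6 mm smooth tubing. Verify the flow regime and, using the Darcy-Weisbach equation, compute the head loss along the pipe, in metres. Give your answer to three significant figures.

Re = VD/ν = 0.669·0.05660/1.22×10^-4 = 310 → laminar (Re < 2300)
f = 64/Re = 0.2062
h_f = f(L/D)V²/(2g) = 0.2062·(39.4/0.05660)·0.669²/(2·9.81) = 3.274 m

h_f ≈ 3.27 m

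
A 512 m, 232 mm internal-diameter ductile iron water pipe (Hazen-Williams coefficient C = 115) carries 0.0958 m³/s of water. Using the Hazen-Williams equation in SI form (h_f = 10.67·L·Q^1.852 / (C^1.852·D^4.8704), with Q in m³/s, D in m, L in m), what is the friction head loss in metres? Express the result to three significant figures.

h_f ≈ 13.3 m

h_f = 10.67·512·0.0958^1.852 / (115^1.852·0.232^4.8704) = 13.33 m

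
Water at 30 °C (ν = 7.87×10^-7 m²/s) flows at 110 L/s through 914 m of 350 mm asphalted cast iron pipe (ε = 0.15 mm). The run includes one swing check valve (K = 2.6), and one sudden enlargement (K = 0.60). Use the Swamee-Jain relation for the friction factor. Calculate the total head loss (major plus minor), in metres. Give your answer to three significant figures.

H_L ≈ 3.22 m

V = 4Q/(πD²) = 1.143 m/s; V²/2g = 0.06662 m
Re = 5.08×10^5, ε/D = 4.29×10^-4 → f = 0.01730 (Swamee-Jain)
Major: h_f = f(L/D)·V²/2g = 0.01730·2611·0.06662 = 3.009 m
Minor: ΣK = 3.20; h_m = ΣK·V²/2g = 0.2132 m
Total H_L = 3.009 + 0.2132 = 3.223 m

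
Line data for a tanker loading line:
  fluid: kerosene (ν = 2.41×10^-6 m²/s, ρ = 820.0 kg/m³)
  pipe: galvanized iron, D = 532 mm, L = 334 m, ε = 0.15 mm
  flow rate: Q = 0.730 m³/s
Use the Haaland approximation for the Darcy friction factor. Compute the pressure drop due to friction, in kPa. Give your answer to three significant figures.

Δp ≈ 43.5 kPa

V = 4Q/(πD²) = 4·0.730/(π·0.532²) = 3.284 m/s
Re = VD/ν = 3.284·0.532/2.41×10^-6 = 7.25×10^5 → turbulent
ε/D = 0.15/532 = 2.82×10^-4
Haaland: f = 0.01566
h_f = f(L/D)V²/(2g) = 0.01566·(334/0.532)·3.284²/(2·9.81) = 5.405 m
Δp = ρg·h_f = 820.0·9.81·5.405 = 43.48 kPa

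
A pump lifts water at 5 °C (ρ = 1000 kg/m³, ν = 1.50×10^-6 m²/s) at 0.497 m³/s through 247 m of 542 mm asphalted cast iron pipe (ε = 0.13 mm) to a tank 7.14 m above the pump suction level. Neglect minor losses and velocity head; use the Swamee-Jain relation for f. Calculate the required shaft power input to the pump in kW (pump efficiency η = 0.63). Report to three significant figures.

P_shaft ≈ 68.1 kW

V = 4Q/(πD²) = 2.154 m/s; Re = 7.78×10^5; ε/D = 2.40×10^-4; f = 0.01540
h_f = f(L/D)V²/2g = 1.660 m
Total head H = z + h_f = 7.14 + 1.660 = 8.800 m
P_hyd = ρgQH = 1000·9.81·0.497·8.800 = 42.90 kW
P_shaft = P_hyd/η = 42.90/0.63 = 68.10 kW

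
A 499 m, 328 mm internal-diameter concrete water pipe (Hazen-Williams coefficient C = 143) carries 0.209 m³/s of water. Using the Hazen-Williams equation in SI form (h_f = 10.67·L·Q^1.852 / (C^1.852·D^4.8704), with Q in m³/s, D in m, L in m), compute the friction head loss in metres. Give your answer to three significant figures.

h_f ≈ 6.81 m

h_f = 10.67·499·0.209^1.852 / (143^1.852·0.328^4.8704) = 6.814 m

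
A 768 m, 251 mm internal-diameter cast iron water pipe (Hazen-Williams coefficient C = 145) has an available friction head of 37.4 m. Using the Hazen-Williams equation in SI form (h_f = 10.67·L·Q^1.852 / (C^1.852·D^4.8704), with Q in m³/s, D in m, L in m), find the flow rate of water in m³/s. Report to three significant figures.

Rearranging: Q = [h_f·C^1.852·D^4.8704 / (10.67·L)]^(1/1.852)
Q = [37.4·145^1.852·0.251^4.8704 / (10.67·768)]^0.540 = 0.2083 m³/s

Q ≈ 0.208 m³/s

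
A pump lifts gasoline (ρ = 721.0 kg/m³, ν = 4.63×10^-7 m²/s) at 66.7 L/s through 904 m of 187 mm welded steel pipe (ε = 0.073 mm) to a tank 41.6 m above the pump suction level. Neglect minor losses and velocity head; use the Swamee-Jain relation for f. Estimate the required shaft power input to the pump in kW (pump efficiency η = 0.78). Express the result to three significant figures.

P_shaft ≈ 39.7 kW

V = 4Q/(πD²) = 2.429 m/s; Re = 9.81×10^5; ε/D = 3.90×10^-4; f = 0.01652
h_f = f(L/D)V²/2g = 24.01 m
Total head H = z + h_f = 41.6 + 24.01 = 65.61 m
P_hyd = ρgQH = 721.0·9.81·0.0667·65.61 = 30.95 kW
P_shaft = P_hyd/η = 30.95/0.78 = 39.68 kW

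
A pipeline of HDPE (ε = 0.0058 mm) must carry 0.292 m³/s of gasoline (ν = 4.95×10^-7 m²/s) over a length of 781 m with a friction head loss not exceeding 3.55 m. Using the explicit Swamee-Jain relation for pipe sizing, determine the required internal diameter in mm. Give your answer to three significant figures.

D ≈ 446 mm

Swamee-Jain (Type III): D = 0.66·[ε^1.25·(LQ²/(gh_f))^4.75 + ν·Q^9.4·(L/(gh_f))^5.2]^0.04
LQ²/(gh_f) = 1.912; L/(gh_f) = 22.43
Term 1 = ε^1.25·(…)^4.75 = 6.19×10^-6; Term 2 = ν·Q^9.4·(…)^5.2 = 4.93×10^-5
D = 0.66·(6.19×10^-6 + 4.93×10^-5)^0.04 = 0.4460 m = 446 mm
Check: V = 1.87 m/s, Re = 1.68×10^6, f = 0.01108, h_f = 3.46 m ≈ 3.55 m ✓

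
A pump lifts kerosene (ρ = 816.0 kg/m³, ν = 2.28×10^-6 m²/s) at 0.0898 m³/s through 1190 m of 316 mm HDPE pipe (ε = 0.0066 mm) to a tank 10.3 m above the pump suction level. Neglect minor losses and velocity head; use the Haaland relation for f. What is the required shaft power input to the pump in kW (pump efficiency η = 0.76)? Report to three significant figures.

P_shaft ≈ 13.6 kW

V = 4Q/(πD²) = 1.145 m/s; Re = 1.59×10^5; ε/D = 2.09×10^-5; f = 0.01633
h_f = f(L/D)V²/2g = 4.110 m
Total head H = z + h_f = 10.3 + 4.110 = 14.41 m
P_hyd = ρgQH = 816.0·9.81·0.0898·14.41 = 10.36 kW
P_shaft = P_hyd/η = 10.36/0.76 = 13.63 kW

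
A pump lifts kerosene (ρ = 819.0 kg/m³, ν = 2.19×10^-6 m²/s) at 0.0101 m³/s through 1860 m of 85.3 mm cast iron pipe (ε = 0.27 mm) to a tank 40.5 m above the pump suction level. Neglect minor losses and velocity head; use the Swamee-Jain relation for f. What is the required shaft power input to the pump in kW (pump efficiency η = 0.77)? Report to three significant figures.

P_shaft ≈ 14.7 kW

V = 4Q/(πD²) = 1.767 m/s; Re = 6.88×10^4; ε/D = 0.00317; f = 0.02863
h_f = f(L/D)V²/2g = 99.40 m
Total head H = z + h_f = 40.5 + 99.40 = 139.9 m
P_hyd = ρgQH = 819.0·9.81·0.0101·139.9 = 11.35 kW
P_shaft = P_hyd/η = 11.35/0.77 = 14.74 kW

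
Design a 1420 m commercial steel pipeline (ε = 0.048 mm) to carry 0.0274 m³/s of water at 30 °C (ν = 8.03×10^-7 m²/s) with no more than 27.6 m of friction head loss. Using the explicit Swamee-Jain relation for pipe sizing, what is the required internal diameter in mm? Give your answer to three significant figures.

Swamee-Jain (Type III): D = 0.66·[ε^1.25·(LQ²/(gh_f))^4.75 + ν·Q^9.4·(L/(gh_f))^5.2]^0.04
LQ²/(gh_f) = 0.003937; L/(gh_f) = 5.245
Term 1 = ε^1.25·(…)^4.75 = 1.51×10^-17; Term 2 = ν·Q^9.4·(…)^5.2 = 9.16×10^-18
D = 0.66·(1.51×10^-17 + 9.16×10^-18)^0.04 = 0.1429 m = 143 mm
Check: V = 1.71 m/s, Re = 3.04×10^5, f = 0.01729, h_f = 25.6 m ≈ 27.6 m ✓

D ≈ 143 mm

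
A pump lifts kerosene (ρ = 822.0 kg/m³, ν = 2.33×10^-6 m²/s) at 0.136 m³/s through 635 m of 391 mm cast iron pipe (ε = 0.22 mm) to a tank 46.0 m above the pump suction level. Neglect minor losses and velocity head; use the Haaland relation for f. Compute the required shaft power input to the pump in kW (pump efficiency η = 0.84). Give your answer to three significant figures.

V = 4Q/(πD²) = 1.133 m/s; Re = 1.90×10^5; ε/D = 5.63×10^-4; f = 0.01904
h_f = f(L/D)V²/2g = 2.022 m
Total head H = z + h_f = 46.0 + 2.022 = 48.02 m
P_hyd = ρgQH = 822.0·9.81·0.136·48.02 = 52.66 kW
P_shaft = P_hyd/η = 52.66/0.84 = 62.70 kW

P_shaft ≈ 62.7 kW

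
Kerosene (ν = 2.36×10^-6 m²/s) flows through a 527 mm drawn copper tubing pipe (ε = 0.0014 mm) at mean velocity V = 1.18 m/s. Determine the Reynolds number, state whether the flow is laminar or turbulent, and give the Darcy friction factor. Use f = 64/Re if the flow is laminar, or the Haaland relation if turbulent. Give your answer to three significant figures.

Re ≈ 2.64×10^5; turbulent; f ≈ 0.0147

Re = VD/ν = 1.180·0.527/2.36×10^-6 = 2.64×10^5
Re > 4000 → turbulent; ε/D = 2.66×10^-6
Haaland: f = 0.01472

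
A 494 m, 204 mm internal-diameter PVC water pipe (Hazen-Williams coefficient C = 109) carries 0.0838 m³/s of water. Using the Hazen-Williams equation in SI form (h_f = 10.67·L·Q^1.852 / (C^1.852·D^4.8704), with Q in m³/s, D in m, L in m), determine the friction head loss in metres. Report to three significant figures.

h_f = 10.67·494·0.0838^1.852 / (109^1.852·0.204^4.8704) = 20.74 m

h_f ≈ 20.7 m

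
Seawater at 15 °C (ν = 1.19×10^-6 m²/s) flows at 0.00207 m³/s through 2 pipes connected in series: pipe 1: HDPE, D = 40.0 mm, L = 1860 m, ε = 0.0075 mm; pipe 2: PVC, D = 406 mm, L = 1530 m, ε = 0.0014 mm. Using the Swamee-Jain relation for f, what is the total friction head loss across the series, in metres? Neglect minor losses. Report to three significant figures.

H ≈ 136 m

Pipe 1: V = 1.647 m/s, Re = 5.54×10^4, ε/D = 1.88×10^-4, f = 0.02108, h_1 = f(L/D)V²/2g = 135.5 m
Pipe 2: V = 0.01599 m/s, Re = 5460, ε/D = 3.45×10^-6, f = 0.03687, h_2 = f(L/D)V²/2g = 0.001810 m
Series → Q common, losses add: H = Σh = 135.5 m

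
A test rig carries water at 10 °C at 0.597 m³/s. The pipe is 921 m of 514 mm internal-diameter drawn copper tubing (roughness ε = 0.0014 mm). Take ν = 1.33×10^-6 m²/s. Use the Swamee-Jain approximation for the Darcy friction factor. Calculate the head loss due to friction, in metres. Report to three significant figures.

V = 4Q/(πD²) = 4·0.597/(π·0.514²) = 2.877 m/s
Re = VD/ν = 2.877·0.514/1.33×10^-6 = 1.11×10^6 → turbulent
ε/D = 0.0014/514 = 2.72×10^-6
Swamee-Jain: f = 0.01148
h_f = f(L/D)V²/(2g) = 0.01148·(921/0.514)·2.877²/(2·9.81) = 8.676 m

h_f ≈ 8.68 m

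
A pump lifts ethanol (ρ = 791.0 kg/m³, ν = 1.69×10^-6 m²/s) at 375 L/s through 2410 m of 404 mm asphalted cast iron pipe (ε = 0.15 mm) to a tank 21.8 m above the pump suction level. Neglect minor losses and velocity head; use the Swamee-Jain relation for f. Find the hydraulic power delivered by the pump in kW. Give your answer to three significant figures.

P_hyd ≈ 189 kW

V = 4Q/(πD²) = 2.925 m/s; Re = 6.99×10^5; ε/D = 3.71×10^-4; f = 0.01661
h_f = f(L/D)V²/2g = 43.21 m
Total head H = z + h_f = 21.8 + 43.21 = 65.01 m
P_hyd = ρgQH = 791.0·9.81·0.375·65.01 = 189.2 kW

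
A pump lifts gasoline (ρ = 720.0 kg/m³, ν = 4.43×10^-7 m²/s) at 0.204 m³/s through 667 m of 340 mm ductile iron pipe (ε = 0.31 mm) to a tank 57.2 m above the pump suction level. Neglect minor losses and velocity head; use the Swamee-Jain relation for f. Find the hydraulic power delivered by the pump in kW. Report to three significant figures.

P_hyd ≈ 96.6 kW

V = 4Q/(πD²) = 2.247 m/s; Re = 1.72×10^6; ε/D = 9.12×10^-4; f = 0.01946
h_f = f(L/D)V²/2g = 9.823 m
Total head H = z + h_f = 57.2 + 9.823 = 67.02 m
P_hyd = ρgQH = 720.0·9.81·0.204·67.02 = 96.57 kW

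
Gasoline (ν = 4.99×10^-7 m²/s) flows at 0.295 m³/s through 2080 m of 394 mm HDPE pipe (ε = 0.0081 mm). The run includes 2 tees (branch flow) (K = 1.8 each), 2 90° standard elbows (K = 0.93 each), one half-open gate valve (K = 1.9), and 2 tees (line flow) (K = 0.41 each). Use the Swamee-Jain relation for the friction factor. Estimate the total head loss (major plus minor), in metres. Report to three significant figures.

H_L ≈ 20.0 m

V = 4Q/(πD²) = 2.420 m/s; V²/2g = 0.2984 m
Re = 1.91×10^6, ε/D = 2.06×10^-5 → f = 0.01114 (Swamee-Jain)
Major: h_f = f(L/D)·V²/2g = 0.01114·5279·0.2984 = 17.55 m
Minor: ΣK = 8.18; h_m = ΣK·V²/2g = 2.441 m
Total H_L = 17.55 + 2.441 = 19.99 m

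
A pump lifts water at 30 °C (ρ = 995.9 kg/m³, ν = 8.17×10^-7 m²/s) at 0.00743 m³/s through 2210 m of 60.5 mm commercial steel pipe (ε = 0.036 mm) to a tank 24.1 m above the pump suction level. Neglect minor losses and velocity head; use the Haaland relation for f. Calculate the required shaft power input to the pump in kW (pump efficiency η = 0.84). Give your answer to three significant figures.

V = 4Q/(πD²) = 2.585 m/s; Re = 1.91×10^5; ε/D = 5.95×10^-4; f = 0.01919
h_f = f(L/D)V²/2g = 238.6 m
Total head H = z + h_f = 24.1 + 238.6 = 262.7 m
P_hyd = ρgQH = 995.9·9.81·0.00743·262.7 = 19.07 kW
P_shaft = P_hyd/η = 19.07/0.84 = 22.70 kW

P_shaft ≈ 22.7 kW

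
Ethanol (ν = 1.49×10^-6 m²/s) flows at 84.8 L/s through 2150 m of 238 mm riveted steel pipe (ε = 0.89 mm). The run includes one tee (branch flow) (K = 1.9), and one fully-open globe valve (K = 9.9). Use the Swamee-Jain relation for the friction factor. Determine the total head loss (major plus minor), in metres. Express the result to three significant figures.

H_L ≈ 49.7 m

V = 4Q/(πD²) = 1.906 m/s; V²/2g = 0.1852 m
Re = 3.04×10^5, ε/D = 0.00374 → f = 0.02839 (Swamee-Jain)
Major: h_f = f(L/D)·V²/2g = 0.02839·9034·0.1852 = 47.49 m
Minor: ΣK = 11.8; h_m = ΣK·V²/2g = 2.185 m
Total H_L = 47.49 + 2.185 = 49.67 m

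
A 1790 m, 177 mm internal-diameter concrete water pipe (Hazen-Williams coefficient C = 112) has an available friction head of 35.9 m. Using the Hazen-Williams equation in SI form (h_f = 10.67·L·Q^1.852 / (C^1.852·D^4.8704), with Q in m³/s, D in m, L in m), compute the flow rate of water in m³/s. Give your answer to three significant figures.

Q ≈ 0.0398 m³/s

Rearranging: Q = [h_f·C^1.852·D^4.8704 / (10.67·L)]^(1/1.852)
Q = [35.9·112^1.852·0.177^4.8704 / (10.67·1790)]^0.540 = 0.03978 m³/s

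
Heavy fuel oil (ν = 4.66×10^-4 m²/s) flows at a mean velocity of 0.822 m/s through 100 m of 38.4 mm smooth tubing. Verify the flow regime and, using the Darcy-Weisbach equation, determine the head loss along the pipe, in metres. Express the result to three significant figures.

h_f ≈ 84.7 m

Re = VD/ν = 0.822·0.03840/4.66×10^-4 = 67.7 → laminar (Re < 2300)
f = 64/Re = 0.9448
h_f = f(L/D)V²/(2g) = 0.9448·(100/0.03840)·0.822²/(2·9.81) = 84.74 m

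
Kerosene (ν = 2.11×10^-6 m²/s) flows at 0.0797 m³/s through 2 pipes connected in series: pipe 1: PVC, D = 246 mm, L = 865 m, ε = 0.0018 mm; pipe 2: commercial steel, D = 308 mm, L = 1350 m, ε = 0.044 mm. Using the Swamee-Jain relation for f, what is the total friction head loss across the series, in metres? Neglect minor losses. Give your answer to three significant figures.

Pipe 1: V = 1.677 m/s, Re = 1.96×10^5, ε/D = 7.32×10^-6, f = 0.01567, h_1 = f(L/D)V²/2g = 7.896 m
Pipe 2: V = 1.070 m/s, Re = 1.56×10^5, ε/D = 1.43×10^-4, f = 0.01735, h_2 = f(L/D)V²/2g = 4.436 m
Series → Q common, losses add: H = Σh = 12.33 m

H ≈ 12.3 m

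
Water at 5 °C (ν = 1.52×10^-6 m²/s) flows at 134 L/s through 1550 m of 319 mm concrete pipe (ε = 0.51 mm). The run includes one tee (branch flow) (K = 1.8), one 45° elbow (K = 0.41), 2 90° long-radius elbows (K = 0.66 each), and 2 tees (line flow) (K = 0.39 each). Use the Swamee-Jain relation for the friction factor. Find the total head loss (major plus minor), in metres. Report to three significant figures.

H_L ≈ 16.5 m

V = 4Q/(πD²) = 1.677 m/s; V²/2g = 0.1433 m
Re = 3.52×10^5, ε/D = 0.00160 → f = 0.02283 (Swamee-Jain)
Major: h_f = f(L/D)·V²/2g = 0.02283·4859·0.1433 = 15.89 m
Minor: ΣK = 4.31; h_m = ΣK·V²/2g = 0.6175 m
Total H_L = 15.89 + 0.6175 = 16.51 m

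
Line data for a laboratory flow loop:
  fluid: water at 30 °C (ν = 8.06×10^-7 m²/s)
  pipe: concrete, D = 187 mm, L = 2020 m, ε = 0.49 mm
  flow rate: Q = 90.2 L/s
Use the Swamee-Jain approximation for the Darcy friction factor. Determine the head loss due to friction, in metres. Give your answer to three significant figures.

V = 4Q/(πD²) = 4·0.0902/(π·0.187²) = 3.284 m/s
Re = VD/ν = 3.284·0.187/8.06×10^-7 = 7.62×10^5 → turbulent
ε/D = 0.49/187 = 0.00262
Swamee-Jain: f = 0.02548
h_f = f(L/D)V²/(2g) = 0.02548·(2020/0.187)·3.284²/(2·9.81) = 151.3 m

h_f ≈ 151 m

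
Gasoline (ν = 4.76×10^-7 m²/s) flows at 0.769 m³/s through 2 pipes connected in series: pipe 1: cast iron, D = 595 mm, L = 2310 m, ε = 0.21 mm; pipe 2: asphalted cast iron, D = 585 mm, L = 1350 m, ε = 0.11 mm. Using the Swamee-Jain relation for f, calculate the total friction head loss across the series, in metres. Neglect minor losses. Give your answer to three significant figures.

Pipe 1: V = 2.766 m/s, Re = 3.46×10^6, ε/D = 3.53×10^-4, f = 0.01572, h_1 = f(L/D)V²/2g = 23.80 m
Pipe 2: V = 2.861 m/s, Re = 3.52×10^6, ε/D = 1.88×10^-4, f = 0.01394, h_2 = f(L/D)V²/2g = 13.42 m
Series → Q common, losses add: H = Σh = 37.21 m

H ≈ 37.2 m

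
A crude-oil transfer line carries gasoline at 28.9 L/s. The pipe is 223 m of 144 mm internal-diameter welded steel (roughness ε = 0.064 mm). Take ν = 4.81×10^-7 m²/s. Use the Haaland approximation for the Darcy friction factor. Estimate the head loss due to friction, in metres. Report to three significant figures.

h_f ≈ 4.27 m

V = 4Q/(πD²) = 4·0.0289/(π·0.144²) = 1.775 m/s
Re = VD/ν = 1.775·0.144/4.81×10^-7 = 5.31×10^5 → turbulent
ε/D = 0.064/144 = 4.44×10^-4
Haaland: f = 0.01716
h_f = f(L/D)V²/(2g) = 0.01716·(223/0.144)·1.775²/(2·9.81) = 4.266 m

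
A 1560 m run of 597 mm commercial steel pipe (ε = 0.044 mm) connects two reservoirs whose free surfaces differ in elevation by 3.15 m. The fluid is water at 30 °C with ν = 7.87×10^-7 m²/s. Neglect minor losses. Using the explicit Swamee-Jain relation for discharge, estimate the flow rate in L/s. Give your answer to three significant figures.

Swamee-Jain (Type II): Q = -0.965·√(gD⁵h_f/L)·ln[ε/(3.7D) + √(3.17ν²L/(gD³h_f))]
√(gD⁵h_f/L) = √(9.81·0.597⁵·3.15/1560) = 0.03876
ε/(3.7D) = 1.99×10^-5; √(3.17ν²L/(gD³h_f)) = 2.16×10^-5
Q = -0.965·0.03876·ln(4.150×10^-5) = 0.3774 m³/s
Check: V = 1.35 m/s, Re = 1.02×10^6, f = 0.01307, h_f = 3.16 m ≈ 3.15 m ✓

Q ≈ 377 L/s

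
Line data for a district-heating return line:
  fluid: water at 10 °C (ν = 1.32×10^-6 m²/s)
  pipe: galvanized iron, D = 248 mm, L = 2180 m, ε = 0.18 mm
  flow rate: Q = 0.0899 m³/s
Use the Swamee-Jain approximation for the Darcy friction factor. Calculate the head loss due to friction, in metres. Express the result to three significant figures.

V = 4Q/(πD²) = 4·0.0899/(π·0.248²) = 1.861 m/s
Re = VD/ν = 1.861·0.248/1.32×10^-6 = 3.50×10^5 → turbulent
ε/D = 0.18/248 = 7.26×10^-4
Swamee-Jain: f = 0.01936
h_f = f(L/D)V²/(2g) = 0.01936·(2180/0.248)·1.861²/(2·9.81) = 30.04 m

h_f ≈ 30.0 m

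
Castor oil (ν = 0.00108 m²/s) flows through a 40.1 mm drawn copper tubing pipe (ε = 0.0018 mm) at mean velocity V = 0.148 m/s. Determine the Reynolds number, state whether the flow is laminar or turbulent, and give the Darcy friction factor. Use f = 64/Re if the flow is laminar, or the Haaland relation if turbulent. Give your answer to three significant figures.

Re ≈ 5.50; laminar; f = 64/Re ≈ 11.6

Re = VD/ν = 0.1480·0.0401/0.00108 = 5.50
Re < 2300 → laminar → f = 64/Re = 11.65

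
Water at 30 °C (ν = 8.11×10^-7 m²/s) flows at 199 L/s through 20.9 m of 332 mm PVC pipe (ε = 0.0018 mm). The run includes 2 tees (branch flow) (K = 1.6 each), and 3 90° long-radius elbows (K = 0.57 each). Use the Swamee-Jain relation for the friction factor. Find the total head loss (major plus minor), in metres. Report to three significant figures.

H_L ≈ 1.52 m

V = 4Q/(πD²) = 2.299 m/s; V²/2g = 0.2693 m
Re = 9.41×10^5, ε/D = 5.42×10^-6 → f = 0.01186 (Swamee-Jain)
Major: h_f = f(L/D)·V²/2g = 0.01186·62.95·0.2693 = 0.2010 m
Minor: ΣK = 4.91; h_m = ΣK·V²/2g = 1.322 m
Total H_L = 0.2010 + 1.322 = 1.523 m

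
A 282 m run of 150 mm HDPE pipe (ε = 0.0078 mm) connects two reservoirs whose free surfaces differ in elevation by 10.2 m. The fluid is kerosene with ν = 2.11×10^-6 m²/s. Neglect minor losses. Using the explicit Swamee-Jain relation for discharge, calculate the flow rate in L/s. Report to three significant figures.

Swamee-Jain (Type II): Q = -0.965·√(gD⁵h_f/L)·ln[ε/(3.7D) + √(3.17ν²L/(gD³h_f))]
√(gD⁵h_f/L) = √(9.81·0.150⁵·10.2/282) = 0.005191
ε/(3.7D) = 1.41×10^-5; √(3.17ν²L/(gD³h_f)) = 1.09×10^-4
Q = -0.965·0.005191·ln(1.226×10^-4) = 0.04511 m³/s
Check: V = 2.55 m/s, Re = 1.81×10^5, f = 0.01627, h_f = 10.2 m ≈ 10.2 m ✓

Q ≈ 45.1 L/s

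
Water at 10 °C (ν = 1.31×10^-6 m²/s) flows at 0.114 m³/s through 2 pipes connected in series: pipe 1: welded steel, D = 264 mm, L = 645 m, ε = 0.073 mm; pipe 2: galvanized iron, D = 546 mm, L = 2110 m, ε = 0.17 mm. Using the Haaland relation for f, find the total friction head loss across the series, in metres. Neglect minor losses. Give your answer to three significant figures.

Pipe 1: V = 2.083 m/s, Re = 4.20×10^5, ε/D = 2.77×10^-4, f = 0.01617, h_1 = f(L/D)V²/2g = 8.731 m
Pipe 2: V = 0.4869 m/s, Re = 2.03×10^5, ε/D = 3.11×10^-4, f = 0.01755, h_2 = f(L/D)V²/2g = 0.8193 m
Series → Q common, losses add: H = Σh = 9.551 m

H ≈ 9.55 m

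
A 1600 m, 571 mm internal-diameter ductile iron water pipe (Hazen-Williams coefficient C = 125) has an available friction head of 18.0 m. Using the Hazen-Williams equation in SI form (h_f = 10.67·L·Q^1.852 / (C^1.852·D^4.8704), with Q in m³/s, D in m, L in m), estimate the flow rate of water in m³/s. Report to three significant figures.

Q ≈ 0.707 m³/s

Rearranging: Q = [h_f·C^1.852·D^4.8704 / (10.67·L)]^(1/1.852)
Q = [18.0·125^1.852·0.571^4.8704 / (10.67·1600)]^0.540 = 0.7071 m³/s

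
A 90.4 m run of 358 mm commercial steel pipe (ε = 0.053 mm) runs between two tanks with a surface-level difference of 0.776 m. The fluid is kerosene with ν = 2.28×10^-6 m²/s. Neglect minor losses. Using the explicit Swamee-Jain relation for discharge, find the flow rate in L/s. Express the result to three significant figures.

Q ≈ 197 L/s

Swamee-Jain (Type II): Q = -0.965·√(gD⁵h_f/L)·ln[ε/(3.7D) + √(3.17ν²L/(gD³h_f))]
√(gD⁵h_f/L) = √(9.81·0.358⁵·0.776/90.4) = 0.02225
ε/(3.7D) = 4.00×10^-5; √(3.17ν²L/(gD³h_f)) = 6.53×10^-5
Q = -0.965·0.02225·ln(1.053×10^-4) = 0.1967 m³/s
Check: V = 1.95 m/s, Re = 3.07×10^5, f = 0.01583, h_f = 0.778 m ≈ 0.776 m ✓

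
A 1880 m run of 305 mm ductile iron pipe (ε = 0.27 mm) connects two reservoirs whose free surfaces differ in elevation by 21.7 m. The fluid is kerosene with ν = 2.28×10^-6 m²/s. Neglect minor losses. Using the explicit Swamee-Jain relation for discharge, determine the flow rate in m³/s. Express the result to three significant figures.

Q ≈ 0.135 m³/s

Swamee-Jain (Type II): Q = -0.965·√(gD⁵h_f/L)·ln[ε/(3.7D) + √(3.17ν²L/(gD³h_f))]
√(gD⁵h_f/L) = √(9.81·0.305⁵·21.7/1880) = 0.01729
ε/(3.7D) = 2.39×10^-4; √(3.17ν²L/(gD³h_f)) = 7.16×10^-5
Q = -0.965·0.01729·ln(3.109×10^-4) = 0.1347 m³/s
Check: V = 1.84 m/s, Re = 2.47×10^5, f = 0.02047, h_f = 21.9 m ≈ 21.7 m ✓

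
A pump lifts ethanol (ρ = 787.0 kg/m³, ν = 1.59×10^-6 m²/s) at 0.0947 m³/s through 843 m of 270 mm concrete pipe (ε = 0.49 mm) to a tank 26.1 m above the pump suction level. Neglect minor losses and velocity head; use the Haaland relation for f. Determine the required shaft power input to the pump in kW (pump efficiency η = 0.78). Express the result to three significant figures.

V = 4Q/(πD²) = 1.654 m/s; Re = 2.81×10^5; ε/D = 0.00181; f = 0.02348
h_f = f(L/D)V²/2g = 10.22 m
Total head H = z + h_f = 26.1 + 10.22 = 36.32 m
P_hyd = ρgQH = 787.0·9.81·0.0947·36.32 = 26.56 kW
P_shaft = P_hyd/η = 26.56/0.78 = 34.04 kW

P_shaft ≈ 34.0 kW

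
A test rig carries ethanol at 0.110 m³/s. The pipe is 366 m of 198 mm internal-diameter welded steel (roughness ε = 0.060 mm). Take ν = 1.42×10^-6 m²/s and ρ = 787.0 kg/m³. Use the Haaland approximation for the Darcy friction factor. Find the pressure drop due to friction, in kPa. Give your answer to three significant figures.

Δp ≈ 150 kPa

V = 4Q/(πD²) = 4·0.110/(π·0.198²) = 3.573 m/s
Re = VD/ν = 3.573·0.198/1.42×10^-6 = 4.98×10^5 → turbulent
ε/D = 0.060/198 = 3.03×10^-4
Haaland: f = 0.01618
h_f = f(L/D)V²/(2g) = 0.01618·(366/0.198)·3.573²/(2·9.81) = 19.46 m
Δp = ρg·h_f = 787.0·9.81·19.46 = 150.2 kPa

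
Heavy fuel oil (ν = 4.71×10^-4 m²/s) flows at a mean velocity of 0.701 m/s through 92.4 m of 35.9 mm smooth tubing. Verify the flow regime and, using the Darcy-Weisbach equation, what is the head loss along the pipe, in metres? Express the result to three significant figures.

Re = VD/ν = 0.701·0.03590/4.71×10^-4 = 53.4 → laminar (Re < 2300)
f = 64/Re = 1.198
h_f = f(L/D)V²/(2g) = 1.198·(92.4/0.03590)·0.701²/(2·9.81) = 77.22 m

h_f ≈ 77.2 m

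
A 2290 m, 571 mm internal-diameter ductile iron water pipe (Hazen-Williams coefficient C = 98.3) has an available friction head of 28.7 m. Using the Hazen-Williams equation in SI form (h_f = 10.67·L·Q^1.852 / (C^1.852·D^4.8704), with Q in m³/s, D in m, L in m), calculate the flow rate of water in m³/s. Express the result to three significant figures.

Q ≈ 0.589 m³/s

Rearranging: Q = [h_f·C^1.852·D^4.8704 / (10.67·L)]^(1/1.852)
Q = [28.7·98.3^1.852·0.571^4.8704 / (10.67·2290)]^0.540 = 0.5894 m³/s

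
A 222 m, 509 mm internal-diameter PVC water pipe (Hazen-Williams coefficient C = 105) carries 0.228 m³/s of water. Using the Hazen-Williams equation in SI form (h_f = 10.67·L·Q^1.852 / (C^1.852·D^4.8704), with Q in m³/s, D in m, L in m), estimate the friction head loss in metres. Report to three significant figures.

h_f = 10.67·222·0.228^1.852 / (105^1.852·0.509^4.8704) = 0.7423 m

h_f ≈ 0.742 m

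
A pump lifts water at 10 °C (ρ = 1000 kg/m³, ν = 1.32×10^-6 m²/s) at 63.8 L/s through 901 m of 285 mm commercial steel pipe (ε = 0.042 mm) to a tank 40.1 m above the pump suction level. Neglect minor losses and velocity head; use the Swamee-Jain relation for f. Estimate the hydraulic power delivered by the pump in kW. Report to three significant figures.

V = 4Q/(πD²) = 1.000 m/s; Re = 2.16×10^5; ε/D = 1.47×10^-4; f = 0.01657
h_f = f(L/D)V²/2g = 2.671 m
Total head H = z + h_f = 40.1 + 2.671 = 42.77 m
P_hyd = ρgQH = 1000·9.81·0.0638·42.77 = 26.77 kW

P_hyd ≈ 26.8 kW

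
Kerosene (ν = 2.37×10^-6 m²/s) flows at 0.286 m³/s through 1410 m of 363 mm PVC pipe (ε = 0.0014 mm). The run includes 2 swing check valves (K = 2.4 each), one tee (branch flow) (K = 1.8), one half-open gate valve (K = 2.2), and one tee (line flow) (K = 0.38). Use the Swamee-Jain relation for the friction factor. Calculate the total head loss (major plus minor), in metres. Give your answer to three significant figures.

V = 4Q/(πD²) = 2.764 m/s; V²/2g = 0.3892 m
Re = 4.23×10^5, ε/D = 3.86×10^-6 → f = 0.01355 (Swamee-Jain)
Major: h_f = f(L/D)·V²/2g = 0.01355·3884·0.3892 = 20.48 m
Minor: ΣK = 9.18; h_m = ΣK·V²/2g = 3.573 m
Total H_L = 20.48 + 3.573 = 24.05 m

H_L ≈ 24.1 m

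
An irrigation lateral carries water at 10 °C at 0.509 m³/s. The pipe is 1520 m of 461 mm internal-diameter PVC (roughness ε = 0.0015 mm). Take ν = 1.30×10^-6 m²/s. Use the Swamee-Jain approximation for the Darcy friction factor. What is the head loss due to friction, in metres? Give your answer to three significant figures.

V = 4Q/(πD²) = 4·0.509/(π·0.461²) = 3.049 m/s
Re = VD/ν = 3.049·0.461/1.30×10^-6 = 1.08×10^6 → turbulent
ε/D = 0.0015/461 = 3.25×10^-6
Swamee-Jain: f = 0.01154
h_f = f(L/D)V²/(2g) = 0.01154·(1520/0.461)·3.049²/(2·9.81) = 18.04 m

h_f ≈ 18.0 m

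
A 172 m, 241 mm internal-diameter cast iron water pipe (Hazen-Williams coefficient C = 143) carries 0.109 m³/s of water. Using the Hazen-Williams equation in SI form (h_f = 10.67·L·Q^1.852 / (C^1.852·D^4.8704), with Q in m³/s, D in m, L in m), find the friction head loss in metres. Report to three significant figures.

h_f ≈ 3.16 m

h_f = 10.67·172·0.109^1.852 / (143^1.852·0.241^4.8704) = 3.156 m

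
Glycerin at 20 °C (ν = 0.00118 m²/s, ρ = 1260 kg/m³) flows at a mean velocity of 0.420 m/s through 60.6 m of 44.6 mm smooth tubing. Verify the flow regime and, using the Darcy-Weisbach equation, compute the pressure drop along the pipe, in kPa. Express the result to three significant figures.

Re = VD/ν = 0.420·0.04460/0.00118 = 15.9 → laminar (Re < 2300)
f = 64/Re = 4.032
h_f = f(L/D)V²/(2g) = 4.032·(60.6/0.04460)·0.420²/(2·9.81) = 49.25 m
Δp = ρg·h_f = 1260·9.81·49.25 = 608.8 kPa

Δp ≈ 609 kPa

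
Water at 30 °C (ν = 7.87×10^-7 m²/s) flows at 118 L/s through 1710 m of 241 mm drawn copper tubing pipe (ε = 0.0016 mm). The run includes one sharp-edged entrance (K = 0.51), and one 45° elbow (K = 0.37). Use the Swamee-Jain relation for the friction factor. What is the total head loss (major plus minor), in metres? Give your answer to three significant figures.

H_L ≈ 29.9 m

V = 4Q/(πD²) = 2.587 m/s; V²/2g = 0.3410 m
Re = 7.92×10^5, ε/D = 6.64×10^-6 → f = 0.01222 (Swamee-Jain)
Major: h_f = f(L/D)·V²/2g = 0.01222·7095·0.3410 = 29.57 m
Minor: ΣK = 0.880; h_m = ΣK·V²/2g = 0.3001 m
Total H_L = 29.57 + 0.3001 = 29.87 m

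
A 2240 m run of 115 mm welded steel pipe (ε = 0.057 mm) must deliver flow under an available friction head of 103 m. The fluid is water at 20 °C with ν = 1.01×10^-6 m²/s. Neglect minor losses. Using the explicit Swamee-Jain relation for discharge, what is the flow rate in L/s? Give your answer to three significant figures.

Q ≈ 24.7 L/s

Swamee-Jain (Type II): Q = -0.965·√(gD⁵h_f/L)·ln[ε/(3.7D) + √(3.17ν²L/(gD³h_f))]
√(gD⁵h_f/L) = √(9.81·0.115⁵·103/2240) = 0.003012
ε/(3.7D) = 1.34×10^-4; √(3.17ν²L/(gD³h_f)) = 6.87×10^-5
Q = -0.965·0.003012·ln(2.026×10^-4) = 0.02472 m³/s
Check: V = 2.38 m/s, Re = 2.71×10^5, f = 0.01844, h_f = 104 m ≈ 103 m ✓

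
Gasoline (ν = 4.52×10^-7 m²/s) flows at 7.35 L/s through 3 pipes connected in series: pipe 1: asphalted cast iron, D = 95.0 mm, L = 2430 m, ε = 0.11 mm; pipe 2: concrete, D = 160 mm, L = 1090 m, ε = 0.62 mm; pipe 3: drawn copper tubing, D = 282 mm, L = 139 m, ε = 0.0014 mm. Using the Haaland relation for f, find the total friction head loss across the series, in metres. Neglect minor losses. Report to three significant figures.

Pipe 1: V = 1.037 m/s, Re = 2.18×10^5, ε/D = 0.00116, f = 0.02144, h_1 = f(L/D)V²/2g = 30.05 m
Pipe 2: V = 0.3656 m/s, Re = 1.29×10^5, ε/D = 0.00387, f = 0.02899, h_2 = f(L/D)V²/2g = 1.345 m
Pipe 3: V = 0.1177 m/s, Re = 7.34×10^4, ε/D = 4.96×10^-6, f = 0.01905, h_3 = f(L/D)V²/2g = 0.006626 m
Series → Q common, losses add: H = Σh = 31.40 m

H ≈ 31.4 m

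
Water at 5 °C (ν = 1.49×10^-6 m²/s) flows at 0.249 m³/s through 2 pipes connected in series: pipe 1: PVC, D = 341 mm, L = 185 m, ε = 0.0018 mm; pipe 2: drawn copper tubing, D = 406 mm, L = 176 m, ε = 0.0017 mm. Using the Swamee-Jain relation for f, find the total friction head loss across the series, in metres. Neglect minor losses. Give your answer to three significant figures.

H ≈ 3.67 m

Pipe 1: V = 2.726 m/s, Re = 6.24×10^5, ε/D = 5.28×10^-6, f = 0.01269, h_1 = f(L/D)V²/2g = 2.607 m
Pipe 2: V = 1.923 m/s, Re = 5.24×10^5, ε/D = 4.19×10^-6, f = 0.01305, h_2 = f(L/D)V²/2g = 1.067 m
Series → Q common, losses add: H = Σh = 3.674 m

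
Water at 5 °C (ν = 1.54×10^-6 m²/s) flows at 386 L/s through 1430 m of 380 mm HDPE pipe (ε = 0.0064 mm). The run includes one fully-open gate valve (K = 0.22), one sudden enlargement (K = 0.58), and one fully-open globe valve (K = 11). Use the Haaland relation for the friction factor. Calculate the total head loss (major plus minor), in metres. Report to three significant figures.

H_L ≈ 34.1 m

V = 4Q/(πD²) = 3.404 m/s; V²/2g = 0.5904 m
Re = 8.40×10^5, ε/D = 1.68×10^-5 → f = 0.01221 (Haaland)
Major: h_f = f(L/D)·V²/2g = 0.01221·3763·0.5904 = 27.13 m
Minor: ΣK = 11.8; h_m = ΣK·V²/2g = 6.967 m
Total H_L = 27.13 + 6.967 = 34.10 m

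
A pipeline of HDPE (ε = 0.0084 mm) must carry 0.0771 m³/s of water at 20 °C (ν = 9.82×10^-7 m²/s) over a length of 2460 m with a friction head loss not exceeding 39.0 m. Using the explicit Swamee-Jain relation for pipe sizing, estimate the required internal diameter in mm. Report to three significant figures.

Swamee-Jain (Type III): D = 0.66·[ε^1.25·(LQ²/(gh_f))^4.75 + ν·Q^9.4·(L/(gh_f))^5.2]^0.04
LQ²/(gh_f) = 0.03822; L/(gh_f) = 6.430
Term 1 = ε^1.25·(…)^4.75 = 8.34×10^-14; Term 2 = ν·Q^9.4·(…)^5.2 = 5.41×10^-13
D = 0.66·(8.34×10^-14 + 5.41×10^-13)^0.04 = 0.2145 m = 214 mm
Check: V = 2.13 m/s, Re = 4.66×10^5, f = 0.01383, h_f = 36.8 m ≈ 39.0 m ✓

D ≈ 214 mm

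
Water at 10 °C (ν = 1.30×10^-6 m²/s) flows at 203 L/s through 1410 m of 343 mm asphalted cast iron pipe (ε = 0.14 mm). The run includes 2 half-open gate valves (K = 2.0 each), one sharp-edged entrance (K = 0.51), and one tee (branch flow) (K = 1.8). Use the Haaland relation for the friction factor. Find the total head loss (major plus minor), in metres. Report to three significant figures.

H_L ≈ 18.6 m

V = 4Q/(πD²) = 2.197 m/s; V²/2g = 0.2460 m
Re = 5.80×10^5, ε/D = 4.08×10^-4 → f = 0.01684 (Haaland)
Major: h_f = f(L/D)·V²/2g = 0.01684·4111·0.2460 = 17.03 m
Minor: ΣK = 6.31; h_m = ΣK·V²/2g = 1.552 m
Total H_L = 17.03 + 1.552 = 18.58 m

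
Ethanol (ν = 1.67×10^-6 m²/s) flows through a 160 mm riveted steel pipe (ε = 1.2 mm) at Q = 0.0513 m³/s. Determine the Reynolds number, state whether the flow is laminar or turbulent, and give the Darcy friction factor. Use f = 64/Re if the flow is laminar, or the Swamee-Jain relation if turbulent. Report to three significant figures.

Re ≈ 2.44×10^5; turbulent; f ≈ 0.0349

V = 4Q/(πD²) = 2.551 m/s
Re = VD/ν = 2.551·0.160/1.67×10^-6 = 2.44×10^5
Re > 4000 → turbulent; ε/D = 0.00750
Swamee-Jain: f = 0.03491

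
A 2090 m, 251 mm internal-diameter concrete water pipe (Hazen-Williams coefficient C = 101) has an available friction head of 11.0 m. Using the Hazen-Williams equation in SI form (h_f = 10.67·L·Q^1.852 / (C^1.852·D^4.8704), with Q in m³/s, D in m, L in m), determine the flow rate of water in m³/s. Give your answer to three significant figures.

Rearranging: Q = [h_f·C^1.852·D^4.8704 / (10.67·L)]^(1/1.852)
Q = [11.0·101^1.852·0.251^4.8704 / (10.67·2090)]^0.540 = 0.04365 m³/s

Q ≈ 0.0437 m³/s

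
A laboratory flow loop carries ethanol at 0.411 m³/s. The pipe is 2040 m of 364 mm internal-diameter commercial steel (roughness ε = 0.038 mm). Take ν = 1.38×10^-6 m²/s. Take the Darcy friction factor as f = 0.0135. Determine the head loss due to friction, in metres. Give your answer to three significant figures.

V = 4Q/(πD²) = 4·0.411/(π·0.364²) = 3.950 m/s
h_f = f(L/D)V²/(2g) = 0.01350·(2040/0.364)·3.950²/(2·9.81) = 60.15 m

h_f ≈ 60.2 m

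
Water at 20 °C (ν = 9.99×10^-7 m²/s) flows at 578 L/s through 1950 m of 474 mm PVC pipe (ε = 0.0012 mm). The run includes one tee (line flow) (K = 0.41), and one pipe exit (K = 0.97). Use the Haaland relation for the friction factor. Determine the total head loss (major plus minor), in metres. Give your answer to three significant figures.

H_L ≈ 25.1 m

V = 4Q/(πD²) = 3.276 m/s; V²/2g = 0.5468 m
Re = 1.55×10^6, ε/D = 2.53×10^-6 → f = 0.01083 (Haaland)
Major: h_f = f(L/D)·V²/2g = 0.01083·4114·0.5468 = 24.36 m
Minor: ΣK = 1.38; h_m = ΣK·V²/2g = 0.7546 m
Total H_L = 24.36 + 0.7546 = 25.12 m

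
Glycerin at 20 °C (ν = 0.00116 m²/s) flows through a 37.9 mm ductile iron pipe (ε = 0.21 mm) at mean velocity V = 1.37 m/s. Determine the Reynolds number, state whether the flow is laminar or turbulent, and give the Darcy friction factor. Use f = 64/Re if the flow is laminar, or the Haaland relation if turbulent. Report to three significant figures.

Re ≈ 44.8; laminar; f = 64/Re ≈ 1.43

Re = VD/ν = 1.370·0.0379/0.00116 = 44.8
Re < 2300 → laminar → f = 64/Re = 1.430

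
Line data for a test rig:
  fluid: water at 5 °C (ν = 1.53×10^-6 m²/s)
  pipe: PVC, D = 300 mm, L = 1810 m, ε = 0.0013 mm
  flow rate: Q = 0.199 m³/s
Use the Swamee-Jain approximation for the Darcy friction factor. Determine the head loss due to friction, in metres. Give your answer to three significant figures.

h_f ≈ 31.5 m

V = 4Q/(πD²) = 4·0.199/(π·0.300²) = 2.815 m/s
Re = VD/ν = 2.815·0.300/1.53×10^-6 = 5.52×10^5 → turbulent
ε/D = 0.0013/300 = 4.33×10^-6
Swamee-Jain: f = 0.01294
h_f = f(L/D)V²/(2g) = 0.01294·(1810/0.300)·2.815²/(2·9.81) = 31.53 m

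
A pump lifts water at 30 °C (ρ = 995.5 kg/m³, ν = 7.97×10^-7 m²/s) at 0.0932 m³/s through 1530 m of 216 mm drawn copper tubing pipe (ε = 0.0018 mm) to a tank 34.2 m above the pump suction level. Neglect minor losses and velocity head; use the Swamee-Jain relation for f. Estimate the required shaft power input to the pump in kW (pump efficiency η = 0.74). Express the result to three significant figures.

V = 4Q/(πD²) = 2.543 m/s; Re = 6.89×10^5; ε/D = 8.33×10^-6; f = 0.01253
h_f = f(L/D)V²/2g = 29.27 m
Total head H = z + h_f = 34.2 + 29.27 = 63.47 m
P_hyd = ρgQH = 995.5·9.81·0.0932·63.47 = 57.77 kW
P_shaft = P_hyd/η = 57.77/0.74 = 78.07 kW

P_shaft ≈ 78.1 kW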